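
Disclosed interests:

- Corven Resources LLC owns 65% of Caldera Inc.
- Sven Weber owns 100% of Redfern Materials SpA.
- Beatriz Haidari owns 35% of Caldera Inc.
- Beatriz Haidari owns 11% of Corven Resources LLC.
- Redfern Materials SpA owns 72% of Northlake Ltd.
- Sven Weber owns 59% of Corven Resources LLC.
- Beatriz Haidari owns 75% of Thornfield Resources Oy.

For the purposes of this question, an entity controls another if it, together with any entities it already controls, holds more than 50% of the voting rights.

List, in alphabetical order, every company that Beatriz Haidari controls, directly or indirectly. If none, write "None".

Beatriz holds 75% of Thornfield, so Beatriz controls Thornfield.
No other company's threshold is met.

Thornfield Resources Oy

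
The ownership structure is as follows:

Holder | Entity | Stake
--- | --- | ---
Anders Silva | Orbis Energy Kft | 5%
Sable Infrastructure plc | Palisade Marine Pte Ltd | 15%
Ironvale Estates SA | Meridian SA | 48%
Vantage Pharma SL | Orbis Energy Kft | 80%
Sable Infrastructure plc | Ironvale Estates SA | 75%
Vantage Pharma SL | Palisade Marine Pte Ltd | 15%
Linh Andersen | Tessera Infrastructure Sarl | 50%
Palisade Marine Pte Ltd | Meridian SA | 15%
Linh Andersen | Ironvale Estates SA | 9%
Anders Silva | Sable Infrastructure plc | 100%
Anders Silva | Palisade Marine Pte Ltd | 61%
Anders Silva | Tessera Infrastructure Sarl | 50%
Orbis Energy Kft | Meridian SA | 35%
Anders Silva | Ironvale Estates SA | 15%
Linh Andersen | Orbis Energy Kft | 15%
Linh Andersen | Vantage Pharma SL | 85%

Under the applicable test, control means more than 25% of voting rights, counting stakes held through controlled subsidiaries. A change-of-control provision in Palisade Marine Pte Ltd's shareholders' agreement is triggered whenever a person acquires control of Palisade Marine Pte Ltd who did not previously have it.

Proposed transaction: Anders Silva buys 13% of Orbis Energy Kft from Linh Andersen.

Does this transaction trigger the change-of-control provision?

No

The purchase adds only to Anders's holdings (Linh's stake shrinks), so Anders is the only person who could newly come to control Palisade.
Anders holds 100% of Sable, so Anders controls Sable.
Sable and Anders together hold 15% + 61% = 76% of Palisade, so Anders controls Palisade.
So Anders already controls Palisade before the transaction.
After the purchase, Anders's direct stake in Orbis rises to 5% + 13% = 18%, and Linh's stake falls to 2%.
Anders controlled Palisade already, so this is not a new person acquiring control; every other person's position is unchanged or reduced.
No new person acquires control, so the clause is not triggered.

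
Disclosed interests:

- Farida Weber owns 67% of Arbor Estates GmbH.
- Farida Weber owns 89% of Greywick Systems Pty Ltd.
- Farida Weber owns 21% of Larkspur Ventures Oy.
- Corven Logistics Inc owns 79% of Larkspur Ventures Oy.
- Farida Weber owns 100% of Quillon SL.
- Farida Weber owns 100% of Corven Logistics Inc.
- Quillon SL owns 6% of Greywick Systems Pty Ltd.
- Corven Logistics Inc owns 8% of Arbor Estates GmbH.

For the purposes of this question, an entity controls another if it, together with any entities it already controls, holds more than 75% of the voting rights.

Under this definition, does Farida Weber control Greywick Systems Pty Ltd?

Yes

Farida holds 100% of Quillon, so Farida controls Quillon.
Quillon and Farida together hold 6% + 89% = 95% of Greywick, so Farida controls Greywick.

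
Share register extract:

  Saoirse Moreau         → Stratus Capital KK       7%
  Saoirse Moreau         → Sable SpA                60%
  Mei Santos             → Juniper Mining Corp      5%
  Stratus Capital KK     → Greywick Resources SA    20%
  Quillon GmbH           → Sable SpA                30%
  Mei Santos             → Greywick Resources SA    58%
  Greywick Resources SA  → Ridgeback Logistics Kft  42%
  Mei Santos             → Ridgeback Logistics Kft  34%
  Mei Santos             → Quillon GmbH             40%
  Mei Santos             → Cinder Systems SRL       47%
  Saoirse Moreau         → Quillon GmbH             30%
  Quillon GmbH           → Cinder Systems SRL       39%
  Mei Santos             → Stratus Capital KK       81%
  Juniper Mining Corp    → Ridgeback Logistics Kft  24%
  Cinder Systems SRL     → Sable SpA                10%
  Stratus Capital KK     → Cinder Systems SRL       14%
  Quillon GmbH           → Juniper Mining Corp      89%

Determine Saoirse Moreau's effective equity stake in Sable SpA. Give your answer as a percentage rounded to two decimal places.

70.27%

Saoirse reaches Sable along 4 paths.
Via Quillon: 30% × 30% = 9%.
Via Stratus → Cinder: 7% × 14% × 10% = 0.098%.
Via Quillon → Cinder: 30% × 39% × 10% = 1.17%.
Direct stake: 60% = 60%.
Total: 9% + 0.098% + 1.17% + 60% = 70.268%.
Rounded: 70.27%.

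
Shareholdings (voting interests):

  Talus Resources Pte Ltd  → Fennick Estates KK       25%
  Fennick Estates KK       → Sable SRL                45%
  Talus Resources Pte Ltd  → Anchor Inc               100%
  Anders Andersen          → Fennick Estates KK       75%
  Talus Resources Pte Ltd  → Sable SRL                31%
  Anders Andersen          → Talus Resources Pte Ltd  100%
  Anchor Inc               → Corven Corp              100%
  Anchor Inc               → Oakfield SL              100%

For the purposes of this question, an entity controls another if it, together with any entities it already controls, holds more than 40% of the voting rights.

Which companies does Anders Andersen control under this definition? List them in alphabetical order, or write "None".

Anchor Inc, Corven Corp, Fennick Estates KK, Oakfield SL, Sable SRL, Talus Resources Pte Ltd

Anders holds 100% of Talus, so Anders controls Talus.
Anders and Talus together hold 75% + 25% = 100% of Fennick, so Anders controls Fennick.
Talus holds 100% of Anchor, so Anders controls Anchor.
Fennick and Talus together hold 45% + 31% = 76% of Sable, so Anders controls Sable.
Anchor holds 100% of Oakfield, so Anders controls Oakfield.
Anchor holds 100% of Corven, so Anders controls Corven.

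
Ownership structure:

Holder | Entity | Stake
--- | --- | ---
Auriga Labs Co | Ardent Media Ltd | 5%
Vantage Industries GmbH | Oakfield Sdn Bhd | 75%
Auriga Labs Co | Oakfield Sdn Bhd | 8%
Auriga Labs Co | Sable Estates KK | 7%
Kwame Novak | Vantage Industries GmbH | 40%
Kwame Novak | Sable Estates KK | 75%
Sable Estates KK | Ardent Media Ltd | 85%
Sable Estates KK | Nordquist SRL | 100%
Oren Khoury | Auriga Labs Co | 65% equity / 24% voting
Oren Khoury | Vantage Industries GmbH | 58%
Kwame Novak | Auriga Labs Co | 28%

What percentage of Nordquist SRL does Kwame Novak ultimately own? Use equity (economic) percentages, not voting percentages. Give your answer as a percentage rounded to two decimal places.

Kwame reaches Nordquist along 2 paths.
Via Sable: 75% × 100% = 75%.
Via Auriga → Sable: 28% × 7% × 100% = 1.96%.
Total: 75% + 1.96% = 76.96%.

76.96%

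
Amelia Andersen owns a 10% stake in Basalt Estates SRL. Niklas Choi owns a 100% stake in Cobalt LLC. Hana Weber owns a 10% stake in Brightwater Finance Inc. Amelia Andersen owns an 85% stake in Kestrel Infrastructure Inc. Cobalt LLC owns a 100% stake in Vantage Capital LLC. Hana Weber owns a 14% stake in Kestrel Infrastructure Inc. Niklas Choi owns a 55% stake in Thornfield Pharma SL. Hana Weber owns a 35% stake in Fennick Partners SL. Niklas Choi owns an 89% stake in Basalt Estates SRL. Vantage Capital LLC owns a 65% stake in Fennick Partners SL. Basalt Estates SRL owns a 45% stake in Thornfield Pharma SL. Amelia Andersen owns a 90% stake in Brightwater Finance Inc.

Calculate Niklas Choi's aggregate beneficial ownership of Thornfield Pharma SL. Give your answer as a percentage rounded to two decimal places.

Niklas reaches Thornfield along 2 paths.
Via Basalt: 89% × 45% = 40.05%.
Direct stake: 55% = 55%.
Total: 40.05% + 55% = 95.05%.

95.05%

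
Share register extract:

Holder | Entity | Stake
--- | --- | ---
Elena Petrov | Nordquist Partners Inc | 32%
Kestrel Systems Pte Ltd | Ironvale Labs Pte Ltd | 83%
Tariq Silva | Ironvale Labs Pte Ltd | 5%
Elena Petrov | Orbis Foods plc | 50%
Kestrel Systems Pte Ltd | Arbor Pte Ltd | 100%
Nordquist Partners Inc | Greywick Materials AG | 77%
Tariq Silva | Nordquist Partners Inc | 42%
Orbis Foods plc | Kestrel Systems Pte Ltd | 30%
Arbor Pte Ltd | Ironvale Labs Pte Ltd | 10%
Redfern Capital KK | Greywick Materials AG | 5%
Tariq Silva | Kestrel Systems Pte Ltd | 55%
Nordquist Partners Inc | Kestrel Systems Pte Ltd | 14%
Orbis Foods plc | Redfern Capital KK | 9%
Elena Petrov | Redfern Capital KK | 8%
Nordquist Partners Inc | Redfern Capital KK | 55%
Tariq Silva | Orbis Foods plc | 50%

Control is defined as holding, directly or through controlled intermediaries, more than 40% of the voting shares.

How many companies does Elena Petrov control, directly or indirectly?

Elena holds 50% of Orbis, so Elena controls Orbis.
No other company's threshold is met.
Elena controls 1 company.

1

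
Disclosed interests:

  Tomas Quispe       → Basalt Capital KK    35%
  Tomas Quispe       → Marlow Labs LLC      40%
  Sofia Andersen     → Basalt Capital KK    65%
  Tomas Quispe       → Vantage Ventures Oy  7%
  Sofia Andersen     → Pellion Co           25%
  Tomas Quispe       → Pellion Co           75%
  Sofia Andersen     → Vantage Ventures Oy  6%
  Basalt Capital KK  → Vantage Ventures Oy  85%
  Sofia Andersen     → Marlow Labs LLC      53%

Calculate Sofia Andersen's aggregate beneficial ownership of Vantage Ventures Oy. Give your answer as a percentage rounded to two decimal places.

Sofia reaches Vantage along 2 paths.
Via Basalt: 65% × 85% = 55.25%.
Direct stake: 6% = 6%.
Total: 55.25% + 6% = 61.25%.

61.25%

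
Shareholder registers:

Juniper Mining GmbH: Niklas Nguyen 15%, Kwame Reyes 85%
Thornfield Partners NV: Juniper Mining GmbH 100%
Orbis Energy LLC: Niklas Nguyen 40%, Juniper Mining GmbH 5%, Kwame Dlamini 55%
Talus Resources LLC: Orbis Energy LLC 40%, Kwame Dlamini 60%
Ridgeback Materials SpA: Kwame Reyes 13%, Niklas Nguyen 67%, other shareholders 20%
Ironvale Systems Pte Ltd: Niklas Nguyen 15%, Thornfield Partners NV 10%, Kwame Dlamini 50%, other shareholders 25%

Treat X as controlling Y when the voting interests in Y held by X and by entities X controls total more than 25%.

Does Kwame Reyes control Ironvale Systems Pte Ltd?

No

Kwame Reyes holds 85% of Juniper, so Kwame Reyes controls Juniper.
Juniper holds 100% of Thornfield, so Kwame Reyes controls Thornfield.
In Ironvale, Kwame Reyes's side holds only 10%, not > 25%.
So Kwame Reyes does not control Ironvale.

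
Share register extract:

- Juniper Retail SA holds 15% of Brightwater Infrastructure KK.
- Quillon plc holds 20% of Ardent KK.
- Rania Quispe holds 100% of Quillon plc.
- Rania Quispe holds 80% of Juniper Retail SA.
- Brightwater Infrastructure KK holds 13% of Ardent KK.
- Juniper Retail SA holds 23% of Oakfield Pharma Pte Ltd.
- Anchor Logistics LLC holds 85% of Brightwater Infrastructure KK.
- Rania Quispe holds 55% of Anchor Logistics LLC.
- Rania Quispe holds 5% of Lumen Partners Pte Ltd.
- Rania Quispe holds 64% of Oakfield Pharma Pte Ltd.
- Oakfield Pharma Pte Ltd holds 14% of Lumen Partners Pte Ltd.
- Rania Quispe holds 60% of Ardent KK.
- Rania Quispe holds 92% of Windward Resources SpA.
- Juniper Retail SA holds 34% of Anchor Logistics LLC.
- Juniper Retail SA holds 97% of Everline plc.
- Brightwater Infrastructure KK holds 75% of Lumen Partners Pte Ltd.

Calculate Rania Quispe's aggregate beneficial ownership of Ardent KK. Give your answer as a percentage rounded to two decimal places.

Rania reaches Ardent along 5 paths.
Via Juniper → Anchor → Brightwater: 80% × 34% × 85% × 13% = 3.0056%.
Via Anchor → Brightwater: 55% × 85% × 13% = 6.0775%.
Via Juniper → Brightwater: 80% × 15% × 13% = 1.56%.
Via Quillon: 100% × 20% = 20%.
Direct stake: 60% = 60%.
Total: 3.0056% + 6.0775% + 1.56% + 20% + 60% = 90.6431%.
Rounded: 90.64%.

90.64%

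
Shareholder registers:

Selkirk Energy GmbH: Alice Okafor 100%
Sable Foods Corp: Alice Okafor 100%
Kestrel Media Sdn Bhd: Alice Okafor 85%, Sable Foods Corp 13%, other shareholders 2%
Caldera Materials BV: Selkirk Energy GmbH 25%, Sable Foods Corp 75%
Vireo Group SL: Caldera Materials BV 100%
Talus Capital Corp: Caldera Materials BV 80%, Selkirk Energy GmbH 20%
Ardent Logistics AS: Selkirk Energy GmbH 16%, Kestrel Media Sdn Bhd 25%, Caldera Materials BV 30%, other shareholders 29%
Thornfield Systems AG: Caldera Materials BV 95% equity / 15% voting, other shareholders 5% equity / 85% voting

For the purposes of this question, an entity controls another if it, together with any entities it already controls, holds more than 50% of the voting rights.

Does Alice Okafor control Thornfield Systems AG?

No

Alice holds 100% of Selkirk, so Alice controls Selkirk.
Alice holds 100% of Sable, so Alice controls Sable.
Alice and Sable together hold 85% + 13% = 98% of Kestrel, so Alice controls Kestrel.
Selkirk and Sable together hold 25% + 75% = 100% of Caldera, so Alice controls Caldera.
Caldera holds 100% of Vireo, so Alice controls Vireo.
Caldera and Selkirk together hold 80% + 20% = 100% of Talus, so Alice controls Talus.
Selkirk and Kestrel and Caldera together hold 16% + 25% + 30% = 71% of Ardent, so Alice controls Ardent.
In Thornfield, Alice's side holds only 15%, not > 50%.
So Alice does not control Thornfield.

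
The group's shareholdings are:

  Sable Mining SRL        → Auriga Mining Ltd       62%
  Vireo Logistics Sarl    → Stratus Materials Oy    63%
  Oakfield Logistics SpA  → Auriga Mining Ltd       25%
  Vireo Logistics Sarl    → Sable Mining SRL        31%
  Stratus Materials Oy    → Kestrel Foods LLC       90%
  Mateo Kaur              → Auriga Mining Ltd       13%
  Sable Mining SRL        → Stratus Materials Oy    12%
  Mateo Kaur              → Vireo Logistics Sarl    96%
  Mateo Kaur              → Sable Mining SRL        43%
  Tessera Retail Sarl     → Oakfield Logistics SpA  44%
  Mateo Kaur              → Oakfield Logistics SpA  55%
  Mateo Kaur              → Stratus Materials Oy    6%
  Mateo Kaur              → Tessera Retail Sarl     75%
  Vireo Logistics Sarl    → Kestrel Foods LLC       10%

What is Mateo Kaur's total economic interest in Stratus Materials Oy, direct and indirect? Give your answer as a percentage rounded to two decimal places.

Mateo reaches Stratus along 4 paths.
Via Vireo: 96% × 63% = 60.48%.
Direct stake: 6% = 6%.
Via Sable: 43% × 12% = 5.16%.
Via Vireo → Sable: 96% × 31% × 12% = 3.5712%.
Total: 60.48% + 6% + 5.16% + 3.5712% = 75.2112%.
Rounded: 75.21%.

75.21%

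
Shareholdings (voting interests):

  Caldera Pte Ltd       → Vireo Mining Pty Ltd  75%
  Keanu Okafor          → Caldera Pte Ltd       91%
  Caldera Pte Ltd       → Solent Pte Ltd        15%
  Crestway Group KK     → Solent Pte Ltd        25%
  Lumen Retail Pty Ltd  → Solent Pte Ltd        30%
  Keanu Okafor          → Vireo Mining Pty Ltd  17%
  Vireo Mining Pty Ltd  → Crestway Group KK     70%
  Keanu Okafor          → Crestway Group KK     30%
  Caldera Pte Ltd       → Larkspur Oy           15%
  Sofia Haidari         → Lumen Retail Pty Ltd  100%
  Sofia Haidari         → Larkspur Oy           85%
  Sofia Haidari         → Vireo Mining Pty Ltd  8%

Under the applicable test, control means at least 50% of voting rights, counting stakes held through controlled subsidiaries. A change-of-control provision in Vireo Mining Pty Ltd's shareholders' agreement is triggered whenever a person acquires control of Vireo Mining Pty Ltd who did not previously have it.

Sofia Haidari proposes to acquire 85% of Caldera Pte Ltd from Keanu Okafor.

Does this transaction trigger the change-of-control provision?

The purchase adds only to Sofia's holdings (Keanu's stake shrinks), so Sofia is the only person who could newly come to control Vireo.
Sofia holds 100% of Lumen, so Sofia controls Lumen.
Sofia holds 85% of Larkspur, so Sofia controls Larkspur.
In Vireo, Sofia's side holds only 8%, not ≥ 50%.
So before the transaction, Sofia does not control Vireo.
After the purchase, Sofia holds 85% of Caldera directly, and Keanu's stake falls to 6%.
Sofia holds 85% of Caldera, so Sofia controls Caldera.
Sofia and Caldera together hold 8% + 75% = 83% of Vireo, so Sofia controls Vireo.
Sofia did not control Vireo before and does after, so the clause is triggered.

Yes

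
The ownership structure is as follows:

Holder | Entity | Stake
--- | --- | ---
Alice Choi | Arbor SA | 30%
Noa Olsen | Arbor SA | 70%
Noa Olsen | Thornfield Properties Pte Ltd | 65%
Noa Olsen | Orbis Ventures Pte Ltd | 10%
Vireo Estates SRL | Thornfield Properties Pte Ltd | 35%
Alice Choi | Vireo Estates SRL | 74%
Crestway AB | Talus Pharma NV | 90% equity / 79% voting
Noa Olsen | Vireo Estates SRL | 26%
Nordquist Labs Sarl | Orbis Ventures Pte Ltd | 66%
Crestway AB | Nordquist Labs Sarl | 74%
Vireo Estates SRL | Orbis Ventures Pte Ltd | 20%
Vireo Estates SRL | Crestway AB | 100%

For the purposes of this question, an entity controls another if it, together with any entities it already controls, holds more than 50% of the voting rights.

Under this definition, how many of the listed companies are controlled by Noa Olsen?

Noa holds 70% of Arbor, so Noa controls Arbor.
Noa holds 65% of Thornfield, so Noa controls Thornfield.
No other company's threshold is met.
Noa controls 2 companies.

2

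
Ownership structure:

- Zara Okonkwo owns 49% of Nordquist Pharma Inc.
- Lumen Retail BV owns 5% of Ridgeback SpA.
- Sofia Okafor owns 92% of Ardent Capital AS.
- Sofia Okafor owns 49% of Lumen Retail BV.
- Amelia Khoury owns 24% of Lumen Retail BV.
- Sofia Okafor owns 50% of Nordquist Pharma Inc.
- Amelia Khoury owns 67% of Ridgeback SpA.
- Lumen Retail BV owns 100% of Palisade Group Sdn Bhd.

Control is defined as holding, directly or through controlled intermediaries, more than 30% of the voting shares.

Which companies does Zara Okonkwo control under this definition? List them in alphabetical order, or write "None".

Nordquist Pharma Inc

Zara holds 49% of Nordquist, so Zara controls Nordquist.
No other company's threshold is met.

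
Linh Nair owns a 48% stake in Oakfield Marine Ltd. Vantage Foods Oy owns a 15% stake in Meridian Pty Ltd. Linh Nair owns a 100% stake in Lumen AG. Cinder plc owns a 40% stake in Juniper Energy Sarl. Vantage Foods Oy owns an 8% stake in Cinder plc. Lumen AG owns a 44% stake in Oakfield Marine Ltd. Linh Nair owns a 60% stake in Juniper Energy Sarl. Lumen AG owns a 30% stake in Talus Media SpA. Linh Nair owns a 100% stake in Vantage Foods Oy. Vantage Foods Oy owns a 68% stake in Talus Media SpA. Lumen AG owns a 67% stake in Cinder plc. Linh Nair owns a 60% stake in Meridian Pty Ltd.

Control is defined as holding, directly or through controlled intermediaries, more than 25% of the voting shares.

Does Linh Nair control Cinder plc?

Linh holds 100% of Vantage, so Linh controls Vantage.
Linh holds 100% of Lumen, so Linh controls Lumen.
Lumen and Vantage together hold 67% + 8% = 75% of Cinder, so Linh controls Cinder.

Yes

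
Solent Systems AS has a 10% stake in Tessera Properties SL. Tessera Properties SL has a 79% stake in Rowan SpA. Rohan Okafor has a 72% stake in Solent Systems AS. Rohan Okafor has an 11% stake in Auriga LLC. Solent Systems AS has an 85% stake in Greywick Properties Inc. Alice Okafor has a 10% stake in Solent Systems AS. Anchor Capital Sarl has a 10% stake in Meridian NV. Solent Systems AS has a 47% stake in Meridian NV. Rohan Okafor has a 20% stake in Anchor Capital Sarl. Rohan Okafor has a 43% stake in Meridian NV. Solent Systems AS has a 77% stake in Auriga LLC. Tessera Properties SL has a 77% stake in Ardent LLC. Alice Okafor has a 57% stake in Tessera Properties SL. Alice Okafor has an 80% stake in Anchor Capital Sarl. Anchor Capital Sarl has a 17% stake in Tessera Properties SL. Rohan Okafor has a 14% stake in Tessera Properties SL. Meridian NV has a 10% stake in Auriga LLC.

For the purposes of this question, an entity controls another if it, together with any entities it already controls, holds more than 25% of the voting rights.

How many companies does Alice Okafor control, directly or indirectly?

Alice holds 80% of Anchor, so Alice controls Anchor.
Alice and Anchor together hold 57% + 17% = 74% of Tessera, so Alice controls Tessera.
Tessera holds 79% of Rowan, so Alice controls Rowan.
Tessera holds 77% of Ardent, so Alice controls Ardent.
No other company's threshold is met.
Alice controls 4 companies.

4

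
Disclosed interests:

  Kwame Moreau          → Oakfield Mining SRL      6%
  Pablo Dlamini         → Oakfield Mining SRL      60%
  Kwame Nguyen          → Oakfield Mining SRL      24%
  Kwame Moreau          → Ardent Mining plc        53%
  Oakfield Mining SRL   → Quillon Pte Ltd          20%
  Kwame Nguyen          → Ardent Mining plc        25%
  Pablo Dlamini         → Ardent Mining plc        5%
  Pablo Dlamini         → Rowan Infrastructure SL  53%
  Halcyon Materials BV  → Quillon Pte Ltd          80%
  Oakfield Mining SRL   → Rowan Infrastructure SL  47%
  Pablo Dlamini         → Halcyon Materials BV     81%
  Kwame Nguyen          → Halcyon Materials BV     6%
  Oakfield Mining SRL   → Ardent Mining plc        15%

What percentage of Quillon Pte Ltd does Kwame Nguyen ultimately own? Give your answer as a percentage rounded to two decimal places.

Kwame Nguyen reaches Quillon along 2 paths.
Via Halcyon: 6% × 80% = 4.8%.
Via Oakfield: 24% × 20% = 4.8%.
Total: 4.8% + 4.8% = 9.6%.
Rounded: 9.60%.

9.60%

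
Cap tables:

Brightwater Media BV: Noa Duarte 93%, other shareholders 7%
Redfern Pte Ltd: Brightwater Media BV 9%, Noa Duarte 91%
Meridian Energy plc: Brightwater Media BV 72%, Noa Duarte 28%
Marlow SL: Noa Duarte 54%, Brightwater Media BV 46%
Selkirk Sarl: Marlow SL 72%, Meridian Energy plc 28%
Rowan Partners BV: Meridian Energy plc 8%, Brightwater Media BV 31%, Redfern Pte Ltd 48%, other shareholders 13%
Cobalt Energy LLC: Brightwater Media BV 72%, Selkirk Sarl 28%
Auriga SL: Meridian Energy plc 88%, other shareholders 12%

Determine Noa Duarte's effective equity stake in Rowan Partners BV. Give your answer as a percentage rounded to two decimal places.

84.12%

Noa reaches Rowan along 5 paths.
Via Brightwater → Meridian: 93% × 72% × 8% = 5.3568%.
Via Meridian: 28% × 8% = 2.24%.
Via Brightwater: 93% × 31% = 28.83%.
Via Brightwater → Redfern: 93% × 9% × 48% = 4.0176%.
Via Redfern: 91% × 48% = 43.68%.
Total: 5.3568% + 2.24% + 28.83% + 4.0176% + 43.68% = 84.1244%.
Rounded: 84.12%.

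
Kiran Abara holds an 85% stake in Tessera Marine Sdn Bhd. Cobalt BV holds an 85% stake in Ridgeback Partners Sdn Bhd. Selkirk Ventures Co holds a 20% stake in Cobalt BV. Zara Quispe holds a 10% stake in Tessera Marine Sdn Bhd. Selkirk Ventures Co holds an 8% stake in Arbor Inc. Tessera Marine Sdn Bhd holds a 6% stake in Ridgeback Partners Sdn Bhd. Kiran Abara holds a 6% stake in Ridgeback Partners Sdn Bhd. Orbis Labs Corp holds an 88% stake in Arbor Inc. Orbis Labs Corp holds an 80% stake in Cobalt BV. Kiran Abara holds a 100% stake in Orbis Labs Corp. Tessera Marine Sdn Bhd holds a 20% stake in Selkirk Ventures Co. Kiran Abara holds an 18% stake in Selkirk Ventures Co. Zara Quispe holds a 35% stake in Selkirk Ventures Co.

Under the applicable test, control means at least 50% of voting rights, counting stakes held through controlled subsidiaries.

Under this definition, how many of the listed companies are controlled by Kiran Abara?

Kiran holds 85% of Tessera, so Kiran controls Tessera.
Kiran holds 100% of Orbis, so Kiran controls Orbis.
Orbis holds 88% of Arbor, so Kiran controls Arbor.
Orbis holds 80% of Cobalt, so Kiran controls Cobalt.
Kiran and Tessera and Cobalt together hold 6% + 6% + 85% = 97% of Ridgeback, so Kiran controls Ridgeback.
No other company's threshold is met.
Kiran controls 5 companies.

5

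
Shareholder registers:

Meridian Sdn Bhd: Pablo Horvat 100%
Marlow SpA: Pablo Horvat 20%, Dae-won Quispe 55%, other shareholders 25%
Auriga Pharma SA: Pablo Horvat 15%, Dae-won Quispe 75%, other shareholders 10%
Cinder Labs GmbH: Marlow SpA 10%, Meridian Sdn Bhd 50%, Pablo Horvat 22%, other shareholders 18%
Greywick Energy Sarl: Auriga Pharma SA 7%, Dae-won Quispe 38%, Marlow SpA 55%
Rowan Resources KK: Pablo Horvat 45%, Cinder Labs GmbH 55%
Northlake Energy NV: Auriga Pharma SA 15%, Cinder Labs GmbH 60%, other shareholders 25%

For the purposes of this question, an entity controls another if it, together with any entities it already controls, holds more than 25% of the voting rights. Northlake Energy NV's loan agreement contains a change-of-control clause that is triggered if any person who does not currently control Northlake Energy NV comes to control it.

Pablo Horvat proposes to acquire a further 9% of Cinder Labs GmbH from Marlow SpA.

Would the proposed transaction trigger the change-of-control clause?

The purchase adds only to Pablo's holdings (Marlow's stake shrinks), so Pablo is the only person who could newly come to control Northlake.
Pablo holds 100% of Meridian, so Pablo controls Meridian.
Meridian and Pablo together hold 50% + 22% = 72% of Cinder, so Pablo controls Cinder.
Cinder holds 60% of Northlake, so Pablo controls Northlake.
So Pablo already controls Northlake before the transaction.
After the purchase, Pablo's direct stake in Cinder rises to 22% + 9% = 31%, and Marlow's stake falls to 1%.
Pablo controlled Northlake already, so this is not a new person acquiring control; every other person's position is unchanged or reduced.
No new person acquires control, so the clause is not triggered.

No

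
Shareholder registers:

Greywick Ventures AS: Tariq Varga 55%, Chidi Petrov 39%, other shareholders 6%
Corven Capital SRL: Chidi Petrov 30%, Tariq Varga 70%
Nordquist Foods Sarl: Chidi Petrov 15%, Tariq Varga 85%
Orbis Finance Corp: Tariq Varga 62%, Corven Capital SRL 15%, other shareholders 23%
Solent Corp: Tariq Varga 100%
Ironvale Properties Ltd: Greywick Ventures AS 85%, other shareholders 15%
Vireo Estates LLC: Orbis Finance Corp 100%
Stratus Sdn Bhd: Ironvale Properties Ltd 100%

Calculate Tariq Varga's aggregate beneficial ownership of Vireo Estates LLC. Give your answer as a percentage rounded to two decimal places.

Tariq reaches Vireo along 2 paths.
Via Orbis: 62% × 100% = 62%.
Via Corven → Orbis: 70% × 15% × 100% = 10.5%.
Total: 62% + 10.5% = 72.5%.
Rounded: 72.50%.

72.50%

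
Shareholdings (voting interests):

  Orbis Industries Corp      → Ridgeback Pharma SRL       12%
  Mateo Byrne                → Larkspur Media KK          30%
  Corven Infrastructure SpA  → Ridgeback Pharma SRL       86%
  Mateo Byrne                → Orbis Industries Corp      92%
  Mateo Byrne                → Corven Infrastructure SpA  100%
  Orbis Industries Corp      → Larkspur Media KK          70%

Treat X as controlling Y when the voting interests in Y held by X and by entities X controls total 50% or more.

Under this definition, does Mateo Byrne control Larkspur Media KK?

Mateo holds 92% of Orbis, so Mateo controls Orbis.
Mateo and Orbis together hold 30% + 70% = 100% of Larkspur, so Mateo controls Larkspur.

Yes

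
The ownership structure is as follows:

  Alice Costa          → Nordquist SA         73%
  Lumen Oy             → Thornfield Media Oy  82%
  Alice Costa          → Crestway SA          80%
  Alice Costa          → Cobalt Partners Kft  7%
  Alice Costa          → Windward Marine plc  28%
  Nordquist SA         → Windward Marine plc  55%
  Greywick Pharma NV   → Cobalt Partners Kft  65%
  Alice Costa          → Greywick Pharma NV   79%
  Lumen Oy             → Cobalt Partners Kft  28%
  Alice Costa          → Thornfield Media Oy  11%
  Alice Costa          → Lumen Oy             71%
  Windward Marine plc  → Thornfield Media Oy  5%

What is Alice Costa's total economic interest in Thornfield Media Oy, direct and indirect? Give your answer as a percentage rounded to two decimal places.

Alice reaches Thornfield along 4 paths.
Direct stake: 11% = 11%.
Via Lumen: 71% × 82% = 58.22%.
Via Windward: 28% × 5% = 1.4%.
Via Nordquist → Windward: 73% × 55% × 5% = 2.0075%.
Total: 11% + 58.22% + 1.4% + 2.0075% = 72.6275%.
Rounded: 72.63%.

72.63%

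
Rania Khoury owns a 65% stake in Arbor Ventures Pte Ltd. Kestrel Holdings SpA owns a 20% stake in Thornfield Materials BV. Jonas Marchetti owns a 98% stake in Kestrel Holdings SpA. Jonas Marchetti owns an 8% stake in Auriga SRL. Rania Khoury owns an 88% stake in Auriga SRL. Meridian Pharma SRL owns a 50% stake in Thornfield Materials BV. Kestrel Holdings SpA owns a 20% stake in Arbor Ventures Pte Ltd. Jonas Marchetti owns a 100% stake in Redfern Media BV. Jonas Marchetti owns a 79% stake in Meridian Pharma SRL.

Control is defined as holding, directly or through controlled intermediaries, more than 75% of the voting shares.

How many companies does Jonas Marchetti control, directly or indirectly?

Jonas holds 98% of Kestrel, so Jonas controls Kestrel.
Jonas holds 79% of Meridian, so Jonas controls Meridian.
Jonas holds 100% of Redfern, so Jonas controls Redfern.
No other company's threshold is met.
Jonas controls 3 companies.

3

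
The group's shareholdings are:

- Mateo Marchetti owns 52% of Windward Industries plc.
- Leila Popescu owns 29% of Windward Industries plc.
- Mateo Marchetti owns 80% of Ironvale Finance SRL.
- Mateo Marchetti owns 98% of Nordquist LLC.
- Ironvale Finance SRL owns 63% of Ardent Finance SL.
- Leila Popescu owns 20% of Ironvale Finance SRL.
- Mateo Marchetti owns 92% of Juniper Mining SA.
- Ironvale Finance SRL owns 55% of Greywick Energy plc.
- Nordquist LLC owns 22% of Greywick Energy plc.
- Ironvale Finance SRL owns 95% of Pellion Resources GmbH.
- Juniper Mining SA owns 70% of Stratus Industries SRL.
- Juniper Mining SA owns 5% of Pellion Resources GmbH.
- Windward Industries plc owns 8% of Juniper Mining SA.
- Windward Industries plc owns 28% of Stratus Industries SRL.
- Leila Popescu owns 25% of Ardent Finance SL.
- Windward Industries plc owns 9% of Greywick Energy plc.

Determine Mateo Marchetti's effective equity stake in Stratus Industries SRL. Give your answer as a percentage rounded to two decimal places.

81.87%

Mateo reaches Stratus along 3 paths.
Via Juniper: 92% × 70% = 64.4%.
Via Windward → Juniper: 52% × 8% × 70% = 2.912%.
Via Windward: 52% × 28% = 14.56%.
Total: 64.4% + 2.912% + 14.56% = 81.872%.
Rounded: 81.87%.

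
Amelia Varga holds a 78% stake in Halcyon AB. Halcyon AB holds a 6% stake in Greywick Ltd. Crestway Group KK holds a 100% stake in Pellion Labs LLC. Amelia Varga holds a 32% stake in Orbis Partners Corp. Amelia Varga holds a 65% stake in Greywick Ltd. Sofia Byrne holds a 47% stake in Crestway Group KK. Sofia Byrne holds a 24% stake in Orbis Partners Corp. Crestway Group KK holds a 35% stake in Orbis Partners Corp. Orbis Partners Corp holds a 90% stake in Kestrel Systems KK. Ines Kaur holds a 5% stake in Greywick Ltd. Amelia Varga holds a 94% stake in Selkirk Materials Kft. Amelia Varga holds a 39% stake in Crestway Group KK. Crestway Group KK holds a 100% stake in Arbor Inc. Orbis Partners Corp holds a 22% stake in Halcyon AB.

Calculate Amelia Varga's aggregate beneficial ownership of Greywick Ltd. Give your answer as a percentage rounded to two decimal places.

Amelia reaches Greywick along 4 paths.
Direct stake: 65% = 65%.
Via Halcyon: 78% × 6% = 4.68%.
Via Crestway → Orbis → Halcyon: 39% × 35% × 22% × 6% = 0.18018%.
Via Orbis → Halcyon: 32% × 22% × 6% = 0.4224%.
Total: 65% + 4.68% + 0.18018% + 0.4224% = 70.28258%.
Rounded: 70.28%.

70.28%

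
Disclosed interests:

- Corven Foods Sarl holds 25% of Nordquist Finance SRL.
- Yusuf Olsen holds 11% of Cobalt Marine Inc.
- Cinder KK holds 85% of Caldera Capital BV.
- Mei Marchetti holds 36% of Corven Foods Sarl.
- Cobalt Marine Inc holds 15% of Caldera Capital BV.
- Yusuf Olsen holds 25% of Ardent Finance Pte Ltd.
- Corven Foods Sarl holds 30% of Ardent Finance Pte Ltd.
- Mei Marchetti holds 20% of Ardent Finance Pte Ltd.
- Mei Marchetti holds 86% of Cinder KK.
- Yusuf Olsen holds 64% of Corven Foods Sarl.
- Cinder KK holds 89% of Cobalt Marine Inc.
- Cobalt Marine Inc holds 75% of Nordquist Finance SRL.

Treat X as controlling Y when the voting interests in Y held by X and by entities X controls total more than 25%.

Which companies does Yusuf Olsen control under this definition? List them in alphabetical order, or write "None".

Ardent Finance Pte Ltd, Corven Foods Sarl

Yusuf holds 64% of Corven, so Yusuf controls Corven.
Yusuf and Corven together hold 25% + 30% = 55% of Ardent, so Yusuf controls Ardent.
No other company's threshold is met.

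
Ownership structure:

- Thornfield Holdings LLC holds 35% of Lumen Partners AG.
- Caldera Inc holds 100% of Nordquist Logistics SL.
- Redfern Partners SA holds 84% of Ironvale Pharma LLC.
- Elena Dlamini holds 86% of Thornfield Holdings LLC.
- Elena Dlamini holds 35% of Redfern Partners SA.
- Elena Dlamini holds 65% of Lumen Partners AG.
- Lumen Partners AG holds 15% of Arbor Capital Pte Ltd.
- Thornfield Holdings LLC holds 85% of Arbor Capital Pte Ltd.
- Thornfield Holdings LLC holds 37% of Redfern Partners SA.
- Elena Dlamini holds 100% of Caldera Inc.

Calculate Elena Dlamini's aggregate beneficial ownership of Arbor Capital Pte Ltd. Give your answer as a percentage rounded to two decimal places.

87.37%

Elena reaches Arbor along 3 paths.
Via Thornfield: 86% × 85% = 73.1%.
Via Thornfield → Lumen: 86% × 35% × 15% = 4.515%.
Via Lumen: 65% × 15% = 9.75%.
Total: 73.1% + 4.515% + 9.75% = 87.365%.
Rounded: 87.37%.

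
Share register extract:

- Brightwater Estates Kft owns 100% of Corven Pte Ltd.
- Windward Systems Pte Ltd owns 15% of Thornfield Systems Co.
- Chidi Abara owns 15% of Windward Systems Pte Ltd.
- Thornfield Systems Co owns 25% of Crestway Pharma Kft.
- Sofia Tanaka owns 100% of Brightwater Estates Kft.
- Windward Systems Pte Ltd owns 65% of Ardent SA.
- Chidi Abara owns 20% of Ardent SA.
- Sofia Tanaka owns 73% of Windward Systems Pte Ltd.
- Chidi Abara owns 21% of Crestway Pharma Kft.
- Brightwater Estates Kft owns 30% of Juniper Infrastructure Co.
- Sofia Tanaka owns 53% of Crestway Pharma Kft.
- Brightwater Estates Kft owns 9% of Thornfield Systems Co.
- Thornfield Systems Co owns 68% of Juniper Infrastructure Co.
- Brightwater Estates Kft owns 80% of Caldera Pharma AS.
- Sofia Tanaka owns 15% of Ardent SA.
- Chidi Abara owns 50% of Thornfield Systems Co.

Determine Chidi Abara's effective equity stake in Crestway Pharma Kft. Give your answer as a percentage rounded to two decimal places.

Chidi reaches Crestway along 3 paths.
Via Windward → Thornfield: 15% × 15% × 25% = 0.5625%.
Via Thornfield: 50% × 25% = 12.5%.
Direct stake: 21% = 21%.
Total: 0.5625% + 12.5% + 21% = 34.0625%.
Rounded: 34.06%.

34.06%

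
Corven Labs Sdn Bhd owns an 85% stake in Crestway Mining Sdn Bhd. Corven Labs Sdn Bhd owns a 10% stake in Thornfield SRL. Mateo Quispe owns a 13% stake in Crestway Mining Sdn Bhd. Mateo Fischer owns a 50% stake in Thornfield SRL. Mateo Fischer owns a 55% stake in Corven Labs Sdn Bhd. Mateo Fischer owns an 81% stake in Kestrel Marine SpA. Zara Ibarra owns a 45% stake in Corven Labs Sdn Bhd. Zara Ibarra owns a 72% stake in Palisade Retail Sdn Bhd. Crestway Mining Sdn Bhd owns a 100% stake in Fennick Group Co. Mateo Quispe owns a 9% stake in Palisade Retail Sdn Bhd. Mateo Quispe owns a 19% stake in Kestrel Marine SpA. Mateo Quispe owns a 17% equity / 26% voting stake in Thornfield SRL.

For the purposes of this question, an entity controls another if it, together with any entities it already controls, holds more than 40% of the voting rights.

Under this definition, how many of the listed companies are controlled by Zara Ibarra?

4

Zara holds 45% of Corven, so Zara controls Corven.
Zara holds 72% of Palisade, so Zara controls Palisade.
Corven holds 85% of Crestway, so Zara controls Crestway.
Crestway holds 100% of Fennick, so Zara controls Fennick.
No other company's threshold is met.
Zara controls 4 companies.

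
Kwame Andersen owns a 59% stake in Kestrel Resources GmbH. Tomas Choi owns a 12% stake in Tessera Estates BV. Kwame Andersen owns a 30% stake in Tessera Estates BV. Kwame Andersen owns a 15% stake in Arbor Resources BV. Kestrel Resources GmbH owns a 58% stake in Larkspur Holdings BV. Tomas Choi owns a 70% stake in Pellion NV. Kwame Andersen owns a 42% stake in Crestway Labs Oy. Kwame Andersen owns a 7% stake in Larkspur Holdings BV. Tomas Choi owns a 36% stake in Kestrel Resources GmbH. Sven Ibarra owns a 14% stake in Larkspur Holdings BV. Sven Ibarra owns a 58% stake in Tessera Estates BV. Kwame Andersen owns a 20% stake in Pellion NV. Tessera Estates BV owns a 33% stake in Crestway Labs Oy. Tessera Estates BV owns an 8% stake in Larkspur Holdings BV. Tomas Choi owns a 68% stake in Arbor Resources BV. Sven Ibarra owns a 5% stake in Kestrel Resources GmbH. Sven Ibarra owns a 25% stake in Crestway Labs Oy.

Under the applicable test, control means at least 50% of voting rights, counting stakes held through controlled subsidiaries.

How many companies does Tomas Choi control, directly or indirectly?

2

Tomas holds 68% of Arbor, so Tomas controls Arbor.
Tomas holds 70% of Pellion, so Tomas controls Pellion.
No other company's threshold is met.
Tomas controls 2 companies.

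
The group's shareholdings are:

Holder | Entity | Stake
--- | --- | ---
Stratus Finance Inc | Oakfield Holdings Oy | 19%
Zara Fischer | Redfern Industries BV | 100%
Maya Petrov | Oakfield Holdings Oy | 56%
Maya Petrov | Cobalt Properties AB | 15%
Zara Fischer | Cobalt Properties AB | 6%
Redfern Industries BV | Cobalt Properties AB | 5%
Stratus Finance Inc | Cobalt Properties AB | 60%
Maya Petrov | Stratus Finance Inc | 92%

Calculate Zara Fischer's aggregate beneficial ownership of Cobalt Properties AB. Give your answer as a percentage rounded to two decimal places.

Zara reaches Cobalt along 2 paths.
Via Redfern: 100% × 5% = 5%.
Direct stake: 6% = 6%.
Total: 5% + 6% = 11%.
Rounded: 11.00%.

11.00%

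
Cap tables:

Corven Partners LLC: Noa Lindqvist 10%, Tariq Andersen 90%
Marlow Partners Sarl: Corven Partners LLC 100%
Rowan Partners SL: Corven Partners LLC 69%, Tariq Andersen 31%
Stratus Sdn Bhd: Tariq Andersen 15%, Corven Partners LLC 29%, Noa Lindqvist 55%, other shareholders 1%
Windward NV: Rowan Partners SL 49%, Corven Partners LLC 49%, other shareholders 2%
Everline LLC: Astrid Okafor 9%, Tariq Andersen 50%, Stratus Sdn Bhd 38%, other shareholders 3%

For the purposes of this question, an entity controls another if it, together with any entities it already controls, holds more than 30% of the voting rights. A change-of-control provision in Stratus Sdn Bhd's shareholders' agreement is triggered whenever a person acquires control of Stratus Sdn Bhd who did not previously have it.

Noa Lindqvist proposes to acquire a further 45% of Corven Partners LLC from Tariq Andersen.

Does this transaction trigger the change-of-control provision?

The purchase adds only to Noa's holdings (Tariq's stake shrinks), so Noa is the only person who could newly come to control Stratus.
Noa holds 55% of Stratus, so Noa controls Stratus.
So Noa already controls Stratus before the transaction.
After the purchase, Noa's direct stake in Corven rises to 10% + 45% = 55%, and Tariq's stake falls to 45%.
Noa controlled Stratus already, so this is not a new person acquiring control; every other person's position is unchanged or reduced.
No new person acquires control, so the clause is not triggered.

No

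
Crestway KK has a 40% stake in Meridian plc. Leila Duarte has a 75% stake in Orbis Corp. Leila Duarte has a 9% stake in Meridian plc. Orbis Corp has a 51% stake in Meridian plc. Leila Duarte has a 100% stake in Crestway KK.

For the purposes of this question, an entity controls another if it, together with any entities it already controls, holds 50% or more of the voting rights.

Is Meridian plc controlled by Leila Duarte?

Yes

Leila holds 100% of Crestway, so Leila controls Crestway.
Leila holds 75% of Orbis, so Leila controls Orbis.
Orbis and Crestway and Leila together hold 51% + 40% + 9% = 100% of Meridian, so Leila controls Meridian.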